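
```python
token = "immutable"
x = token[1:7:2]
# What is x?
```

token has length 9. The slice token[1:7:2] selects indices [1, 3, 5] (1->'m', 3->'u', 5->'a'), giving 'mua'.

'mua'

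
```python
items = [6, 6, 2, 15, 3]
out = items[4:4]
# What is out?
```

items has length 5. The slice items[4:4] resolves to an empty index range, so the result is [].

[]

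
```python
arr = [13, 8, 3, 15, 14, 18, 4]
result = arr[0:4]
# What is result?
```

arr has length 7. The slice arr[0:4] selects indices [0, 1, 2, 3] (0->13, 1->8, 2->3, 3->15), giving [13, 8, 3, 15].

[13, 8, 3, 15]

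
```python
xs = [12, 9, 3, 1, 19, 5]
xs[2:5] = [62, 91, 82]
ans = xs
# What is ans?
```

xs starts as [12, 9, 3, 1, 19, 5] (length 6). The slice xs[2:5] covers indices [2, 3, 4] with values [3, 1, 19]. Replacing that slice with [62, 91, 82] (same length) produces [12, 9, 62, 91, 82, 5].

[12, 9, 62, 91, 82, 5]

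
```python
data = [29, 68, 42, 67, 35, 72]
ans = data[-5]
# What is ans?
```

data has length 6. Negative index -5 maps to positive index 6 + (-5) = 1. data[1] = 68.

68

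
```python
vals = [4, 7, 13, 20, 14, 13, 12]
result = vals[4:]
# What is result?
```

vals has length 7. The slice vals[4:] selects indices [4, 5, 6] (4->14, 5->13, 6->12), giving [14, 13, 12].

[14, 13, 12]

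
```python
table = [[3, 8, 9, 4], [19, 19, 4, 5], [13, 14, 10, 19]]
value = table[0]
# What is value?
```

table has 3 rows. Row 0 is [3, 8, 9, 4].

[3, 8, 9, 4]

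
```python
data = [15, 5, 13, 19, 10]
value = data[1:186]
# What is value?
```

data has length 5. The slice data[1:186] selects indices [1, 2, 3, 4] (1->5, 2->13, 3->19, 4->10), giving [5, 13, 19, 10].

[5, 13, 19, 10]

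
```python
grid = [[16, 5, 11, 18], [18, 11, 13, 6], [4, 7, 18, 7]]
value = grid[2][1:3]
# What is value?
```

grid[2] = [4, 7, 18, 7]. grid[2] has length 4. The slice grid[2][1:3] selects indices [1, 2] (1->7, 2->18), giving [7, 18].

[7, 18]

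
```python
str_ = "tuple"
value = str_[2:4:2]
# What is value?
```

str_ has length 5. The slice str_[2:4:2] selects indices [2] (2->'p'), giving 'p'.

'p'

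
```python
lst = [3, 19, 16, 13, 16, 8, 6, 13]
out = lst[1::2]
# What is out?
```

lst has length 8. The slice lst[1::2] selects indices [1, 3, 5, 7] (1->19, 3->13, 5->8, 7->13), giving [19, 13, 8, 13].

[19, 13, 8, 13]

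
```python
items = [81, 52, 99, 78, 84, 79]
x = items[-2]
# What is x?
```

items has length 6. Negative index -2 maps to positive index 6 + (-2) = 4. items[4] = 84.

84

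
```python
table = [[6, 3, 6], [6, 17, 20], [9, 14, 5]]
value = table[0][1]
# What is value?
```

table[0] = [6, 3, 6]. Taking column 1 of that row yields 3.

3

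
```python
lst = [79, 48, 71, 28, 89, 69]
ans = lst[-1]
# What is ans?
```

lst has length 6. Negative index -1 maps to positive index 6 + (-1) = 5. lst[5] = 69.

69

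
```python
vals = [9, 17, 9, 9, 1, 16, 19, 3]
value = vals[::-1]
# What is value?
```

vals has length 8. The slice vals[::-1] selects indices [7, 6, 5, 4, 3, 2, 1, 0] (7->3, 6->19, 5->16, 4->1, 3->9, 2->9, 1->17, 0->9), giving [3, 19, 16, 1, 9, 9, 17, 9].

[3, 19, 16, 1, 9, 9, 17, 9]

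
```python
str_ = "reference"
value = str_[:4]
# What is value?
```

str_ has length 9. The slice str_[:4] selects indices [0, 1, 2, 3] (0->'r', 1->'e', 2->'f', 3->'e'), giving 'refe'.

'refe'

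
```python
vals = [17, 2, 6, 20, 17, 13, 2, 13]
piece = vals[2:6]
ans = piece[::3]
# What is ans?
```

vals has length 8. The slice vals[2:6] selects indices [2, 3, 4, 5] (2->6, 3->20, 4->17, 5->13), giving [6, 20, 17, 13]. So piece = [6, 20, 17, 13]. piece has length 4. The slice piece[::3] selects indices [0, 3] (0->6, 3->13), giving [6, 13].

[6, 13]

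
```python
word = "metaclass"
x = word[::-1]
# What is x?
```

word has length 9. The slice word[::-1] selects indices [8, 7, 6, 5, 4, 3, 2, 1, 0] (8->'s', 7->'s', 6->'a', 5->'l', 4->'c', 3->'a', 2->'t', 1->'e', 0->'m'), giving 'ssalcatem'.

'ssalcatem'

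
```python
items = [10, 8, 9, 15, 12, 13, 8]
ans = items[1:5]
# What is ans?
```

items has length 7. The slice items[1:5] selects indices [1, 2, 3, 4] (1->8, 2->9, 3->15, 4->12), giving [8, 9, 15, 12].

[8, 9, 15, 12]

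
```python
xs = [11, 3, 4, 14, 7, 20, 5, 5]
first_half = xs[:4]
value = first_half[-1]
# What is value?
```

xs has length 8. The slice xs[:4] selects indices [0, 1, 2, 3] (0->11, 1->3, 2->4, 3->14), giving [11, 3, 4, 14]. So first_half = [11, 3, 4, 14]. Then first_half[-1] = 14.

14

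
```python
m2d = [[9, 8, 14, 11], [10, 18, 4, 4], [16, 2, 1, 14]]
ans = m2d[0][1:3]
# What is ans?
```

m2d[0] = [9, 8, 14, 11]. m2d[0] has length 4. The slice m2d[0][1:3] selects indices [1, 2] (1->8, 2->14), giving [8, 14].

[8, 14]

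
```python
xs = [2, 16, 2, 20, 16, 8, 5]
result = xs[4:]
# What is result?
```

xs has length 7. The slice xs[4:] selects indices [4, 5, 6] (4->16, 5->8, 6->5), giving [16, 8, 5].

[16, 8, 5]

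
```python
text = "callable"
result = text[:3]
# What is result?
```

text has length 8. The slice text[:3] selects indices [0, 1, 2] (0->'c', 1->'a', 2->'l'), giving 'cal'.

'cal'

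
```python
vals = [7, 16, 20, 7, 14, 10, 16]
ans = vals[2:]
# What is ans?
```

vals has length 7. The slice vals[2:] selects indices [2, 3, 4, 5, 6] (2->20, 3->7, 4->14, 5->10, 6->16), giving [20, 7, 14, 10, 16].

[20, 7, 14, 10, 16]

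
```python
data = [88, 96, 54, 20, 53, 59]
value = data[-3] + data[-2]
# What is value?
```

data has length 6. Negative index -3 maps to positive index 6 + (-3) = 3. data[3] = 20.
data has length 6. Negative index -2 maps to positive index 6 + (-2) = 4. data[4] = 53.
Sum: 20 + 53 = 73.

73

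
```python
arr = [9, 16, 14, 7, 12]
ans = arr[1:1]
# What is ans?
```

arr has length 5. The slice arr[1:1] resolves to an empty index range, so the result is [].

[]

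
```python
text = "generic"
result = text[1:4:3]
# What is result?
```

text has length 7. The slice text[1:4:3] selects indices [1] (1->'e'), giving 'e'.

'e'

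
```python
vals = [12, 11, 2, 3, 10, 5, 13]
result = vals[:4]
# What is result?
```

vals has length 7. The slice vals[:4] selects indices [0, 1, 2, 3] (0->12, 1->11, 2->2, 3->3), giving [12, 11, 2, 3].

[12, 11, 2, 3]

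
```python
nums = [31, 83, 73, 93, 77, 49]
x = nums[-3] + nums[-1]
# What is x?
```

nums has length 6. Negative index -3 maps to positive index 6 + (-3) = 3. nums[3] = 93.
nums has length 6. Negative index -1 maps to positive index 6 + (-1) = 5. nums[5] = 49.
Sum: 93 + 49 = 142.

142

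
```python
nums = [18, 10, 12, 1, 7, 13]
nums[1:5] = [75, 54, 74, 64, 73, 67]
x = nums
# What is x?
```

nums starts as [18, 10, 12, 1, 7, 13] (length 6). The slice nums[1:5] covers indices [1, 2, 3, 4] with values [10, 12, 1, 7]. Replacing that slice with [75, 54, 74, 64, 73, 67] (different length) produces [18, 75, 54, 74, 64, 73, 67, 13].

[18, 75, 54, 74, 64, 73, 67, 13]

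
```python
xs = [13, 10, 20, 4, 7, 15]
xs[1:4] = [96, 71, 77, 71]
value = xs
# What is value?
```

xs starts as [13, 10, 20, 4, 7, 15] (length 6). The slice xs[1:4] covers indices [1, 2, 3] with values [10, 20, 4]. Replacing that slice with [96, 71, 77, 71] (different length) produces [13, 96, 71, 77, 71, 7, 15].

[13, 96, 71, 77, 71, 7, 15]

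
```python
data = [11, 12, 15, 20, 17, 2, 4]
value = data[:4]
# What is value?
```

data has length 7. The slice data[:4] selects indices [0, 1, 2, 3] (0->11, 1->12, 2->15, 3->20), giving [11, 12, 15, 20].

[11, 12, 15, 20]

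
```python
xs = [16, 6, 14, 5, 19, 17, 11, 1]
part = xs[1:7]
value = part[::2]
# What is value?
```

xs has length 8. The slice xs[1:7] selects indices [1, 2, 3, 4, 5, 6] (1->6, 2->14, 3->5, 4->19, 5->17, 6->11), giving [6, 14, 5, 19, 17, 11]. So part = [6, 14, 5, 19, 17, 11]. part has length 6. The slice part[::2] selects indices [0, 2, 4] (0->6, 2->5, 4->17), giving [6, 5, 17].

[6, 5, 17]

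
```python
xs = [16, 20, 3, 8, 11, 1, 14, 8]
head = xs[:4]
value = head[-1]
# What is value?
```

xs has length 8. The slice xs[:4] selects indices [0, 1, 2, 3] (0->16, 1->20, 2->3, 3->8), giving [16, 20, 3, 8]. So head = [16, 20, 3, 8]. Then head[-1] = 8.

8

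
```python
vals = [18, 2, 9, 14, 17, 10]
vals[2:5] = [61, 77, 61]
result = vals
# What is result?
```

vals starts as [18, 2, 9, 14, 17, 10] (length 6). The slice vals[2:5] covers indices [2, 3, 4] with values [9, 14, 17]. Replacing that slice with [61, 77, 61] (same length) produces [18, 2, 61, 77, 61, 10].

[18, 2, 61, 77, 61, 10]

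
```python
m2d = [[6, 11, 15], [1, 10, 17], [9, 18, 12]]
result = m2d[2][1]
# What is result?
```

m2d[2] = [9, 18, 12]. Taking column 1 of that row yields 18.

18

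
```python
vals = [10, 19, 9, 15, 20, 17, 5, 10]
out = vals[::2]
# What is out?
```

vals has length 8. The slice vals[::2] selects indices [0, 2, 4, 6] (0->10, 2->9, 4->20, 6->5), giving [10, 9, 20, 5].

[10, 9, 20, 5]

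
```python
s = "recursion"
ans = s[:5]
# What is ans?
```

s has length 9. The slice s[:5] selects indices [0, 1, 2, 3, 4] (0->'r', 1->'e', 2->'c', 3->'u', 4->'r'), giving 'recur'.

'recur'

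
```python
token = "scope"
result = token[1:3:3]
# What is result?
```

token has length 5. The slice token[1:3:3] selects indices [1] (1->'c'), giving 'c'.

'c'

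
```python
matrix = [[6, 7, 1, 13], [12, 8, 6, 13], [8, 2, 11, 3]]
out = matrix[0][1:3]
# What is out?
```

matrix[0] = [6, 7, 1, 13]. matrix[0] has length 4. The slice matrix[0][1:3] selects indices [1, 2] (1->7, 2->1), giving [7, 1].

[7, 1]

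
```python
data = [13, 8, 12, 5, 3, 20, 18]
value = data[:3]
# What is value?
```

data has length 7. The slice data[:3] selects indices [0, 1, 2] (0->13, 1->8, 2->12), giving [13, 8, 12].

[13, 8, 12]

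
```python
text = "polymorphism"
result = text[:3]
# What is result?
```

text has length 12. The slice text[:3] selects indices [0, 1, 2] (0->'p', 1->'o', 2->'l'), giving 'pol'.

'pol'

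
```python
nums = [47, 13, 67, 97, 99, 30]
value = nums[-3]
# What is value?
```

nums has length 6. Negative index -3 maps to positive index 6 + (-3) = 3. nums[3] = 97.

97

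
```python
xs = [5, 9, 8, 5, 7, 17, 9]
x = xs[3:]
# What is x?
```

xs has length 7. The slice xs[3:] selects indices [3, 4, 5, 6] (3->5, 4->7, 5->17, 6->9), giving [5, 7, 17, 9].

[5, 7, 17, 9]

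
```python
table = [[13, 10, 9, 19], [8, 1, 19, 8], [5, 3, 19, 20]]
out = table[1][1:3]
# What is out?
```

table[1] = [8, 1, 19, 8]. table[1] has length 4. The slice table[1][1:3] selects indices [1, 2] (1->1, 2->19), giving [1, 19].

[1, 19]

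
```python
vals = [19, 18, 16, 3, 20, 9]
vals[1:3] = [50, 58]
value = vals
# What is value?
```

vals starts as [19, 18, 16, 3, 20, 9] (length 6). The slice vals[1:3] covers indices [1, 2] with values [18, 16]. Replacing that slice with [50, 58] (same length) produces [19, 50, 58, 3, 20, 9].

[19, 50, 58, 3, 20, 9]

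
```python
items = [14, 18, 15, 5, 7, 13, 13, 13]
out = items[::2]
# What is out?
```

items has length 8. The slice items[::2] selects indices [0, 2, 4, 6] (0->14, 2->15, 4->7, 6->13), giving [14, 15, 7, 13].

[14, 15, 7, 13]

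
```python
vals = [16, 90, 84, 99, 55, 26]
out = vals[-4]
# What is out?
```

vals has length 6. Negative index -4 maps to positive index 6 + (-4) = 2. vals[2] = 84.

84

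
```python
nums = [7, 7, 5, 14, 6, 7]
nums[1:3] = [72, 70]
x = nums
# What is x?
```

nums starts as [7, 7, 5, 14, 6, 7] (length 6). The slice nums[1:3] covers indices [1, 2] with values [7, 5]. Replacing that slice with [72, 70] (same length) produces [7, 72, 70, 14, 6, 7].

[7, 72, 70, 14, 6, 7]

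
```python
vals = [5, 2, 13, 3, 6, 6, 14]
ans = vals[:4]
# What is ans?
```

vals has length 7. The slice vals[:4] selects indices [0, 1, 2, 3] (0->5, 1->2, 2->13, 3->3), giving [5, 2, 13, 3].

[5, 2, 13, 3]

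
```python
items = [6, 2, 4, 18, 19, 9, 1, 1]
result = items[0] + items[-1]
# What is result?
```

items has length 8. items[0] = 6.
items has length 8. Negative index -1 maps to positive index 8 + (-1) = 7. items[7] = 1.
Sum: 6 + 1 = 7.

7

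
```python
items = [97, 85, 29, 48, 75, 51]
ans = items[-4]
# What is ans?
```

items has length 6. Negative index -4 maps to positive index 6 + (-4) = 2. items[2] = 29.

29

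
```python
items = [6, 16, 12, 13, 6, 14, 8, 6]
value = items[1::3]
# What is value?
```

items has length 8. The slice items[1::3] selects indices [1, 4, 7] (1->16, 4->6, 7->6), giving [16, 6, 6].

[16, 6, 6]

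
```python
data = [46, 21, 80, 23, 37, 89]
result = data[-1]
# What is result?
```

data has length 6. Negative index -1 maps to positive index 6 + (-1) = 5. data[5] = 89.

89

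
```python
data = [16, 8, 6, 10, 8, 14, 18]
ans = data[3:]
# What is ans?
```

data has length 7. The slice data[3:] selects indices [3, 4, 5, 6] (3->10, 4->8, 5->14, 6->18), giving [10, 8, 14, 18].

[10, 8, 14, 18]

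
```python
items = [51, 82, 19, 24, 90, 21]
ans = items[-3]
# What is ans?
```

items has length 6. Negative index -3 maps to positive index 6 + (-3) = 3. items[3] = 24.

24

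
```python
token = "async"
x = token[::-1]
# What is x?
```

token has length 5. The slice token[::-1] selects indices [4, 3, 2, 1, 0] (4->'c', 3->'n', 2->'y', 1->'s', 0->'a'), giving 'cnysa'.

'cnysa'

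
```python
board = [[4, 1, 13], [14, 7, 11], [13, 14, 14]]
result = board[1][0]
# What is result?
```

board[1] = [14, 7, 11]. Taking column 0 of that row yields 14.

14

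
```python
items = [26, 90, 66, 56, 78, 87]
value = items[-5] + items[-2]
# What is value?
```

items has length 6. Negative index -5 maps to positive index 6 + (-5) = 1. items[1] = 90.
items has length 6. Negative index -2 maps to positive index 6 + (-2) = 4. items[4] = 78.
Sum: 90 + 78 = 168.

168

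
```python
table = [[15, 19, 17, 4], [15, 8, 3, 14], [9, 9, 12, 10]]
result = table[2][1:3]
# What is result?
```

table[2] = [9, 9, 12, 10]. table[2] has length 4. The slice table[2][1:3] selects indices [1, 2] (1->9, 2->12), giving [9, 12].

[9, 12]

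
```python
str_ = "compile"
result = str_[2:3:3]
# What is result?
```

str_ has length 7. The slice str_[2:3:3] selects indices [2] (2->'m'), giving 'm'.

'm'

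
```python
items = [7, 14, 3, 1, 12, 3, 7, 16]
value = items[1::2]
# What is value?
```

items has length 8. The slice items[1::2] selects indices [1, 3, 5, 7] (1->14, 3->1, 5->3, 7->16), giving [14, 1, 3, 16].

[14, 1, 3, 16]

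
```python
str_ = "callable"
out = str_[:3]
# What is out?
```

str_ has length 8. The slice str_[:3] selects indices [0, 1, 2] (0->'c', 1->'a', 2->'l'), giving 'cal'.

'cal'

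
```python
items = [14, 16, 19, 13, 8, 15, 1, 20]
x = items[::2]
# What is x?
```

items has length 8. The slice items[::2] selects indices [0, 2, 4, 6] (0->14, 2->19, 4->8, 6->1), giving [14, 19, 8, 1].

[14, 19, 8, 1]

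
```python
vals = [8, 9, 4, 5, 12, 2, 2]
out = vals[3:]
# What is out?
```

vals has length 7. The slice vals[3:] selects indices [3, 4, 5, 6] (3->5, 4->12, 5->2, 6->2), giving [5, 12, 2, 2].

[5, 12, 2, 2]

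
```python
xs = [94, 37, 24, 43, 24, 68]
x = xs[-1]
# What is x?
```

xs has length 6. Negative index -1 maps to positive index 6 + (-1) = 5. xs[5] = 68.

68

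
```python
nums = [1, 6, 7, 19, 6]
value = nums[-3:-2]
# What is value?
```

nums has length 5. The slice nums[-3:-2] selects indices [2] (2->7), giving [7].

[7]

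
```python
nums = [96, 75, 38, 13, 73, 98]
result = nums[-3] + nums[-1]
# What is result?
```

nums has length 6. Negative index -3 maps to positive index 6 + (-3) = 3. nums[3] = 13.
nums has length 6. Negative index -1 maps to positive index 6 + (-1) = 5. nums[5] = 98.
Sum: 13 + 98 = 111.

111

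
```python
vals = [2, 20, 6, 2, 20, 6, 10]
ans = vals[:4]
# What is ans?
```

vals has length 7. The slice vals[:4] selects indices [0, 1, 2, 3] (0->2, 1->20, 2->6, 3->2), giving [2, 20, 6, 2].

[2, 20, 6, 2]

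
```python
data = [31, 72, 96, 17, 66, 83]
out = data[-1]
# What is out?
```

data has length 6. Negative index -1 maps to positive index 6 + (-1) = 5. data[5] = 83.

83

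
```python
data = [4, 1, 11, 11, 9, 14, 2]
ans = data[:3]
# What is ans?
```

data has length 7. The slice data[:3] selects indices [0, 1, 2] (0->4, 1->1, 2->11), giving [4, 1, 11].

[4, 1, 11]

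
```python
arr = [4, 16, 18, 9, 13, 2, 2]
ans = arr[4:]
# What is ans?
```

arr has length 7. The slice arr[4:] selects indices [4, 5, 6] (4->13, 5->2, 6->2), giving [13, 2, 2].

[13, 2, 2]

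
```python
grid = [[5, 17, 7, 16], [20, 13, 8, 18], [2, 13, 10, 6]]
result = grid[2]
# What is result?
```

grid has 3 rows. Row 2 is [2, 13, 10, 6].

[2, 13, 10, 6]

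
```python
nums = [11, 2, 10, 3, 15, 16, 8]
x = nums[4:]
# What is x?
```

nums has length 7. The slice nums[4:] selects indices [4, 5, 6] (4->15, 5->16, 6->8), giving [15, 16, 8].

[15, 16, 8]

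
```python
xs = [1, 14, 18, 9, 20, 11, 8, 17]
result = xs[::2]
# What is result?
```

xs has length 8. The slice xs[::2] selects indices [0, 2, 4, 6] (0->1, 2->18, 4->20, 6->8), giving [1, 18, 20, 8].

[1, 18, 20, 8]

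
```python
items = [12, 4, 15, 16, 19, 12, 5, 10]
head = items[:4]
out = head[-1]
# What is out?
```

items has length 8. The slice items[:4] selects indices [0, 1, 2, 3] (0->12, 1->4, 2->15, 3->16), giving [12, 4, 15, 16]. So head = [12, 4, 15, 16]. Then head[-1] = 16.

16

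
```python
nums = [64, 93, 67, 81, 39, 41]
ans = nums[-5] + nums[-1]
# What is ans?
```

nums has length 6. Negative index -5 maps to positive index 6 + (-5) = 1. nums[1] = 93.
nums has length 6. Negative index -1 maps to positive index 6 + (-1) = 5. nums[5] = 41.
Sum: 93 + 41 = 134.

134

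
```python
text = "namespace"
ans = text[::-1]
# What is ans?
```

text has length 9. The slice text[::-1] selects indices [8, 7, 6, 5, 4, 3, 2, 1, 0] (8->'e', 7->'c', 6->'a', 5->'p', 4->'s', 3->'e', 2->'m', 1->'a', 0->'n'), giving 'ecapseman'.

'ecapseman'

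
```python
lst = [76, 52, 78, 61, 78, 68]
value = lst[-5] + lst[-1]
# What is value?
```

lst has length 6. Negative index -5 maps to positive index 6 + (-5) = 1. lst[1] = 52.
lst has length 6. Negative index -1 maps to positive index 6 + (-1) = 5. lst[5] = 68.
Sum: 52 + 68 = 120.

120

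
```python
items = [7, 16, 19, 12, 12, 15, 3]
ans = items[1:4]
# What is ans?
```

items has length 7. The slice items[1:4] selects indices [1, 2, 3] (1->16, 2->19, 3->12), giving [16, 19, 12].

[16, 19, 12]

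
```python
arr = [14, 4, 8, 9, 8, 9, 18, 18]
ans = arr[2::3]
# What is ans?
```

arr has length 8. The slice arr[2::3] selects indices [2, 5] (2->8, 5->9), giving [8, 9].

[8, 9]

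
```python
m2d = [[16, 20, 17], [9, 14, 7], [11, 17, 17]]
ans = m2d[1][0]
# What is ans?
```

m2d[1] = [9, 14, 7]. Taking column 0 of that row yields 9.

9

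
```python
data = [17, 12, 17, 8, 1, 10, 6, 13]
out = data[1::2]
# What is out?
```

data has length 8. The slice data[1::2] selects indices [1, 3, 5, 7] (1->12, 3->8, 5->10, 7->13), giving [12, 8, 10, 13].

[12, 8, 10, 13]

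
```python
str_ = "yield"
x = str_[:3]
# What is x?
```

str_ has length 5. The slice str_[:3] selects indices [0, 1, 2] (0->'y', 1->'i', 2->'e'), giving 'yie'.

'yie'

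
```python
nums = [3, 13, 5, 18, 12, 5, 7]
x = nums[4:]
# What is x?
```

nums has length 7. The slice nums[4:] selects indices [4, 5, 6] (4->12, 5->5, 6->7), giving [12, 5, 7].

[12, 5, 7]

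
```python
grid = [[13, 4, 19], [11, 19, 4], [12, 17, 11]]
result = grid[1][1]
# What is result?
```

grid[1] = [11, 19, 4]. Taking column 1 of that row yields 19.

19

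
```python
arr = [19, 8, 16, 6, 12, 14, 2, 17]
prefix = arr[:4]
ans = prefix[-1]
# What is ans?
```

arr has length 8. The slice arr[:4] selects indices [0, 1, 2, 3] (0->19, 1->8, 2->16, 3->6), giving [19, 8, 16, 6]. So prefix = [19, 8, 16, 6]. Then prefix[-1] = 6.

6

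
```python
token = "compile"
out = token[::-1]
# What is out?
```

token has length 7. The slice token[::-1] selects indices [6, 5, 4, 3, 2, 1, 0] (6->'e', 5->'l', 4->'i', 3->'p', 2->'m', 1->'o', 0->'c'), giving 'elipmoc'.

'elipmoc'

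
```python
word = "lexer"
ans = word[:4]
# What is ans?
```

word has length 5. The slice word[:4] selects indices [0, 1, 2, 3] (0->'l', 1->'e', 2->'x', 3->'e'), giving 'lexe'.

'lexe'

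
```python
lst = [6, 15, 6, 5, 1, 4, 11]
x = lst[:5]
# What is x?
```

lst has length 7. The slice lst[:5] selects indices [0, 1, 2, 3, 4] (0->6, 1->15, 2->6, 3->5, 4->1), giving [6, 15, 6, 5, 1].

[6, 15, 6, 5, 1]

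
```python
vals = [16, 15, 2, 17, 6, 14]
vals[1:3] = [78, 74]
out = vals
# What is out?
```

vals starts as [16, 15, 2, 17, 6, 14] (length 6). The slice vals[1:3] covers indices [1, 2] with values [15, 2]. Replacing that slice with [78, 74] (same length) produces [16, 78, 74, 17, 6, 14].

[16, 78, 74, 17, 6, 14]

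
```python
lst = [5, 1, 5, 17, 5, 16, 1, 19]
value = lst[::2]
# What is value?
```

lst has length 8. The slice lst[::2] selects indices [0, 2, 4, 6] (0->5, 2->5, 4->5, 6->1), giving [5, 5, 5, 1].

[5, 5, 5, 1]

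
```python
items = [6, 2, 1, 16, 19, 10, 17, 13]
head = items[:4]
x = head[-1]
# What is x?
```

items has length 8. The slice items[:4] selects indices [0, 1, 2, 3] (0->6, 1->2, 2->1, 3->16), giving [6, 2, 1, 16]. So head = [6, 2, 1, 16]. Then head[-1] = 16.

16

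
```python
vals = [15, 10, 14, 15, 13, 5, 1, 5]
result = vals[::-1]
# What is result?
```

vals has length 8. The slice vals[::-1] selects indices [7, 6, 5, 4, 3, 2, 1, 0] (7->5, 6->1, 5->5, 4->13, 3->15, 2->14, 1->10, 0->15), giving [5, 1, 5, 13, 15, 14, 10, 15].

[5, 1, 5, 13, 15, 14, 10, 15]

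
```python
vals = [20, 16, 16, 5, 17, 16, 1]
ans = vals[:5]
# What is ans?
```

vals has length 7. The slice vals[:5] selects indices [0, 1, 2, 3, 4] (0->20, 1->16, 2->16, 3->5, 4->17), giving [20, 16, 16, 5, 17].

[20, 16, 16, 5, 17]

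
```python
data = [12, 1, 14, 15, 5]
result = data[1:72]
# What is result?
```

data has length 5. The slice data[1:72] selects indices [1, 2, 3, 4] (1->1, 2->14, 3->15, 4->5), giving [1, 14, 15, 5].

[1, 14, 15, 5]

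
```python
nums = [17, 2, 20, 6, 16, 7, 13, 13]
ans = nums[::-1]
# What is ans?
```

nums has length 8. The slice nums[::-1] selects indices [7, 6, 5, 4, 3, 2, 1, 0] (7->13, 6->13, 5->7, 4->16, 3->6, 2->20, 1->2, 0->17), giving [13, 13, 7, 16, 6, 20, 2, 17].

[13, 13, 7, 16, 6, 20, 2, 17]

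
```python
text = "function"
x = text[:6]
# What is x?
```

text has length 8. The slice text[:6] selects indices [0, 1, 2, 3, 4, 5] (0->'f', 1->'u', 2->'n', 3->'c', 4->'t', 5->'i'), giving 'functi'.

'functi'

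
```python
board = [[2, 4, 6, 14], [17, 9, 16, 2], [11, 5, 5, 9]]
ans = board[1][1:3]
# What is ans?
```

board[1] = [17, 9, 16, 2]. board[1] has length 4. The slice board[1][1:3] selects indices [1, 2] (1->9, 2->16), giving [9, 16].

[9, 16]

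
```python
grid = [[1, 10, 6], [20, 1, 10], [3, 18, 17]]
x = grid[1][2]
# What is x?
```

grid[1] = [20, 1, 10]. Taking column 2 of that row yields 10.

10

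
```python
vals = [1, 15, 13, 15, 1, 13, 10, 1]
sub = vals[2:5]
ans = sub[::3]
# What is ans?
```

vals has length 8. The slice vals[2:5] selects indices [2, 3, 4] (2->13, 3->15, 4->1), giving [13, 15, 1]. So sub = [13, 15, 1]. sub has length 3. The slice sub[::3] selects indices [0] (0->13), giving [13].

[13]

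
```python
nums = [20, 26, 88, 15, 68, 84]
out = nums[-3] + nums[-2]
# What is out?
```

nums has length 6. Negative index -3 maps to positive index 6 + (-3) = 3. nums[3] = 15.
nums has length 6. Negative index -2 maps to positive index 6 + (-2) = 4. nums[4] = 68.
Sum: 15 + 68 = 83.

83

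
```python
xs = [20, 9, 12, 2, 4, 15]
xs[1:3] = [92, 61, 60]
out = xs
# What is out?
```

xs starts as [20, 9, 12, 2, 4, 15] (length 6). The slice xs[1:3] covers indices [1, 2] with values [9, 12]. Replacing that slice with [92, 61, 60] (different length) produces [20, 92, 61, 60, 2, 4, 15].

[20, 92, 61, 60, 2, 4, 15]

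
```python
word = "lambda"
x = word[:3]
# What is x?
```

word has length 6. The slice word[:3] selects indices [0, 1, 2] (0->'l', 1->'a', 2->'m'), giving 'lam'.

'lam'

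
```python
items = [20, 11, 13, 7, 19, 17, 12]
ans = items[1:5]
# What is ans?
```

items has length 7. The slice items[1:5] selects indices [1, 2, 3, 4] (1->11, 2->13, 3->7, 4->19), giving [11, 13, 7, 19].

[11, 13, 7, 19]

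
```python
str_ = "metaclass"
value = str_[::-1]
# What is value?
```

str_ has length 9. The slice str_[::-1] selects indices [8, 7, 6, 5, 4, 3, 2, 1, 0] (8->'s', 7->'s', 6->'a', 5->'l', 4->'c', 3->'a', 2->'t', 1->'e', 0->'m'), giving 'ssalcatem'.

'ssalcatem'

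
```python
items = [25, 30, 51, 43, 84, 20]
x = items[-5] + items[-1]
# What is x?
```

items has length 6. Negative index -5 maps to positive index 6 + (-5) = 1. items[1] = 30.
items has length 6. Negative index -1 maps to positive index 6 + (-1) = 5. items[5] = 20.
Sum: 30 + 20 = 50.

50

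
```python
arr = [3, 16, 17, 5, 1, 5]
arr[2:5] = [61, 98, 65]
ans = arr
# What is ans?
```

arr starts as [3, 16, 17, 5, 1, 5] (length 6). The slice arr[2:5] covers indices [2, 3, 4] with values [17, 5, 1]. Replacing that slice with [61, 98, 65] (same length) produces [3, 16, 61, 98, 65, 5].

[3, 16, 61, 98, 65, 5]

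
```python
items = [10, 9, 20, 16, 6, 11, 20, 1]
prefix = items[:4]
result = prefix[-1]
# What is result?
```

items has length 8. The slice items[:4] selects indices [0, 1, 2, 3] (0->10, 1->9, 2->20, 3->16), giving [10, 9, 20, 16]. So prefix = [10, 9, 20, 16]. Then prefix[-1] = 16.

16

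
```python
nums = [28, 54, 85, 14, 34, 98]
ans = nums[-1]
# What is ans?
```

nums has length 6. Negative index -1 maps to positive index 6 + (-1) = 5. nums[5] = 98.

98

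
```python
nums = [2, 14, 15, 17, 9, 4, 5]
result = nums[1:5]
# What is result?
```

nums has length 7. The slice nums[1:5] selects indices [1, 2, 3, 4] (1->14, 2->15, 3->17, 4->9), giving [14, 15, 17, 9].

[14, 15, 17, 9]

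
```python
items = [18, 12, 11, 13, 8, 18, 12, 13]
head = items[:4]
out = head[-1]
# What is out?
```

items has length 8. The slice items[:4] selects indices [0, 1, 2, 3] (0->18, 1->12, 2->11, 3->13), giving [18, 12, 11, 13]. So head = [18, 12, 11, 13]. Then head[-1] = 13.

13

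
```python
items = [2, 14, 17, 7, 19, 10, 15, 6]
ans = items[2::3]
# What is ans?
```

items has length 8. The slice items[2::3] selects indices [2, 5] (2->17, 5->10), giving [17, 10].

[17, 10]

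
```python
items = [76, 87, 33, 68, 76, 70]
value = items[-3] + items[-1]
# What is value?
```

items has length 6. Negative index -3 maps to positive index 6 + (-3) = 3. items[3] = 68.
items has length 6. Negative index -1 maps to positive index 6 + (-1) = 5. items[5] = 70.
Sum: 68 + 70 = 138.

138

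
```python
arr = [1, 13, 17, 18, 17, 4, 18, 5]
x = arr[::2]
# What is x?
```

arr has length 8. The slice arr[::2] selects indices [0, 2, 4, 6] (0->1, 2->17, 4->17, 6->18), giving [1, 17, 17, 18].

[1, 17, 17, 18]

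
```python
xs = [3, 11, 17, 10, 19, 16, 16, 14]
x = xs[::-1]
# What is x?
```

xs has length 8. The slice xs[::-1] selects indices [7, 6, 5, 4, 3, 2, 1, 0] (7->14, 6->16, 5->16, 4->19, 3->10, 2->17, 1->11, 0->3), giving [14, 16, 16, 19, 10, 17, 11, 3].

[14, 16, 16, 19, 10, 17, 11, 3]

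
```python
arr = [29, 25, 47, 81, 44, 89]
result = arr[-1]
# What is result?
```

arr has length 6. Negative index -1 maps to positive index 6 + (-1) = 5. arr[5] = 89.

89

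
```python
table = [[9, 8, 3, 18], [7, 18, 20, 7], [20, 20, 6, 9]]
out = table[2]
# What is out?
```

table has 3 rows. Row 2 is [20, 20, 6, 9].

[20, 20, 6, 9]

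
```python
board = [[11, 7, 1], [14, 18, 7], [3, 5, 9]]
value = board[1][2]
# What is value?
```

board[1] = [14, 18, 7]. Taking column 2 of that row yields 7.

7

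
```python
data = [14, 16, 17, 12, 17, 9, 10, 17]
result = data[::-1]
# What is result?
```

data has length 8. The slice data[::-1] selects indices [7, 6, 5, 4, 3, 2, 1, 0] (7->17, 6->10, 5->9, 4->17, 3->12, 2->17, 1->16, 0->14), giving [17, 10, 9, 17, 12, 17, 16, 14].

[17, 10, 9, 17, 12, 17, 16, 14]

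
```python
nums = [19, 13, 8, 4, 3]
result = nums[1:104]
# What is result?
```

nums has length 5. The slice nums[1:104] selects indices [1, 2, 3, 4] (1->13, 2->8, 3->4, 4->3), giving [13, 8, 4, 3].

[13, 8, 4, 3]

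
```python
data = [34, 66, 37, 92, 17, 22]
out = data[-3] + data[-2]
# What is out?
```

data has length 6. Negative index -3 maps to positive index 6 + (-3) = 3. data[3] = 92.
data has length 6. Negative index -2 maps to positive index 6 + (-2) = 4. data[4] = 17.
Sum: 92 + 17 = 109.

109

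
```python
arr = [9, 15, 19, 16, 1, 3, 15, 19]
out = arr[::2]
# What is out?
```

arr has length 8. The slice arr[::2] selects indices [0, 2, 4, 6] (0->9, 2->19, 4->1, 6->15), giving [9, 19, 1, 15].

[9, 19, 1, 15]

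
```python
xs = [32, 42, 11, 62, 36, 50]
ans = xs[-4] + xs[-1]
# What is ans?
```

xs has length 6. Negative index -4 maps to positive index 6 + (-4) = 2. xs[2] = 11.
xs has length 6. Negative index -1 maps to positive index 6 + (-1) = 5. xs[5] = 50.
Sum: 11 + 50 = 61.

61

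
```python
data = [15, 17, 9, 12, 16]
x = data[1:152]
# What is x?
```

data has length 5. The slice data[1:152] selects indices [1, 2, 3, 4] (1->17, 2->9, 3->12, 4->16), giving [17, 9, 12, 16].

[17, 9, 12, 16]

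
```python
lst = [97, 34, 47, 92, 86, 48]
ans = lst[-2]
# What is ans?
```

lst has length 6. Negative index -2 maps to positive index 6 + (-2) = 4. lst[4] = 86.

86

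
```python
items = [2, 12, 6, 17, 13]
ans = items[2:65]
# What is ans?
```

items has length 5. The slice items[2:65] selects indices [2, 3, 4] (2->6, 3->17, 4->13), giving [6, 17, 13].

[6, 17, 13]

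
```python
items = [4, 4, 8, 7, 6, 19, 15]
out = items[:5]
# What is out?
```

items has length 7. The slice items[:5] selects indices [0, 1, 2, 3, 4] (0->4, 1->4, 2->8, 3->7, 4->6), giving [4, 4, 8, 7, 6].

[4, 4, 8, 7, 6]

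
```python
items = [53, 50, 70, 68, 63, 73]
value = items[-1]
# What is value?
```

items has length 6. Negative index -1 maps to positive index 6 + (-1) = 5. items[5] = 73.

73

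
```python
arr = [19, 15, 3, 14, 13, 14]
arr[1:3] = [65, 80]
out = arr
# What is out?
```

arr starts as [19, 15, 3, 14, 13, 14] (length 6). The slice arr[1:3] covers indices [1, 2] with values [15, 3]. Replacing that slice with [65, 80] (same length) produces [19, 65, 80, 14, 13, 14].

[19, 65, 80, 14, 13, 14]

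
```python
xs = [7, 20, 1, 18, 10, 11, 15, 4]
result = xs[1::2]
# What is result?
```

xs has length 8. The slice xs[1::2] selects indices [1, 3, 5, 7] (1->20, 3->18, 5->11, 7->4), giving [20, 18, 11, 4].

[20, 18, 11, 4]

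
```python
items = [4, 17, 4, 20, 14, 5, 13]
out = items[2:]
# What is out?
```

items has length 7. The slice items[2:] selects indices [2, 3, 4, 5, 6] (2->4, 3->20, 4->14, 5->5, 6->13), giving [4, 20, 14, 5, 13].

[4, 20, 14, 5, 13]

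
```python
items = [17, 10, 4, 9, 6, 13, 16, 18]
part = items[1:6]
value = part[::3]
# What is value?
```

items has length 8. The slice items[1:6] selects indices [1, 2, 3, 4, 5] (1->10, 2->4, 3->9, 4->6, 5->13), giving [10, 4, 9, 6, 13]. So part = [10, 4, 9, 6, 13]. part has length 5. The slice part[::3] selects indices [0, 3] (0->10, 3->6), giving [10, 6].

[10, 6]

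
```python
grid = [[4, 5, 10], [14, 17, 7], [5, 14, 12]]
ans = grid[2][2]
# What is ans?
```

grid[2] = [5, 14, 12]. Taking column 2 of that row yields 12.

12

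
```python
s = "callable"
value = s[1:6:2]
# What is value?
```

s has length 8. The slice s[1:6:2] selects indices [1, 3, 5] (1->'a', 3->'l', 5->'b'), giving 'alb'.

'alb'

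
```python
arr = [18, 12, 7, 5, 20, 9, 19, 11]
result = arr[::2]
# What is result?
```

arr has length 8. The slice arr[::2] selects indices [0, 2, 4, 6] (0->18, 2->7, 4->20, 6->19), giving [18, 7, 20, 19].

[18, 7, 20, 19]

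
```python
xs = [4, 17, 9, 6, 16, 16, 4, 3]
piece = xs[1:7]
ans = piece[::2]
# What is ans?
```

xs has length 8. The slice xs[1:7] selects indices [1, 2, 3, 4, 5, 6] (1->17, 2->9, 3->6, 4->16, 5->16, 6->4), giving [17, 9, 6, 16, 16, 4]. So piece = [17, 9, 6, 16, 16, 4]. piece has length 6. The slice piece[::2] selects indices [0, 2, 4] (0->17, 2->6, 4->16), giving [17, 6, 16].

[17, 6, 16]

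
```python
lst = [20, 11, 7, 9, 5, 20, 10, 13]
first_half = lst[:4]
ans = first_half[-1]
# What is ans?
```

lst has length 8. The slice lst[:4] selects indices [0, 1, 2, 3] (0->20, 1->11, 2->7, 3->9), giving [20, 11, 7, 9]. So first_half = [20, 11, 7, 9]. Then first_half[-1] = 9.

9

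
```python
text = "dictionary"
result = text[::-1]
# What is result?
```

text has length 10. The slice text[::-1] selects indices [9, 8, 7, 6, 5, 4, 3, 2, 1, 0] (9->'y', 8->'r', 7->'a', 6->'n', 5->'o', 4->'i', 3->'t', 2->'c', 1->'i', 0->'d'), giving 'yranoitcid'.

'yranoitcid'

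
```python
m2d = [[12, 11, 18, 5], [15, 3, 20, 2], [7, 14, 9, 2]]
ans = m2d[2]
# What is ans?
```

m2d has 3 rows. Row 2 is [7, 14, 9, 2].

[7, 14, 9, 2]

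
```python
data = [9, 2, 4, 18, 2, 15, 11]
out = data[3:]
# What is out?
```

data has length 7. The slice data[3:] selects indices [3, 4, 5, 6] (3->18, 4->2, 5->15, 6->11), giving [18, 2, 15, 11].

[18, 2, 15, 11]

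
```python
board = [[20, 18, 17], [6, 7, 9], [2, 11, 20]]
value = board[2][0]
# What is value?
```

board[2] = [2, 11, 20]. Taking column 0 of that row yields 2.

2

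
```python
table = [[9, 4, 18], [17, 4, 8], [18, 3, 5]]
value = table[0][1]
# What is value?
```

table[0] = [9, 4, 18]. Taking column 1 of that row yields 4.

4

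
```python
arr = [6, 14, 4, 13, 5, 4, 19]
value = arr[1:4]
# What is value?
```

arr has length 7. The slice arr[1:4] selects indices [1, 2, 3] (1->14, 2->4, 3->13), giving [14, 4, 13].

[14, 4, 13]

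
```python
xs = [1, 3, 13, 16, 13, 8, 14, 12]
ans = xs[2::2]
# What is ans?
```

xs has length 8. The slice xs[2::2] selects indices [2, 4, 6] (2->13, 4->13, 6->14), giving [13, 13, 14].

[13, 13, 14]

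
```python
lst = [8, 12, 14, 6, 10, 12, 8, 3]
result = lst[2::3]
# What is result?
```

lst has length 8. The slice lst[2::3] selects indices [2, 5] (2->14, 5->12), giving [14, 12].

[14, 12]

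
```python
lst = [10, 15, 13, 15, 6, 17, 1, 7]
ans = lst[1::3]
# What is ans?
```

lst has length 8. The slice lst[1::3] selects indices [1, 4, 7] (1->15, 4->6, 7->7), giving [15, 6, 7].

[15, 6, 7]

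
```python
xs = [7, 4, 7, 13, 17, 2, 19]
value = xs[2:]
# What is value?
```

xs has length 7. The slice xs[2:] selects indices [2, 3, 4, 5, 6] (2->7, 3->13, 4->17, 5->2, 6->19), giving [7, 13, 17, 2, 19].

[7, 13, 17, 2, 19]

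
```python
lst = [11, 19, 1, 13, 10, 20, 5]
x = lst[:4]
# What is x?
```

lst has length 7. The slice lst[:4] selects indices [0, 1, 2, 3] (0->11, 1->19, 2->1, 3->13), giving [11, 19, 1, 13].

[11, 19, 1, 13]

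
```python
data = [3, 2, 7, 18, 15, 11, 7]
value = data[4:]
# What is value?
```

data has length 7. The slice data[4:] selects indices [4, 5, 6] (4->15, 5->11, 6->7), giving [15, 11, 7].

[15, 11, 7]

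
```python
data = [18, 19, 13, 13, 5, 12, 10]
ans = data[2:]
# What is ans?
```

data has length 7. The slice data[2:] selects indices [2, 3, 4, 5, 6] (2->13, 3->13, 4->5, 5->12, 6->10), giving [13, 13, 5, 12, 10].

[13, 13, 5, 12, 10]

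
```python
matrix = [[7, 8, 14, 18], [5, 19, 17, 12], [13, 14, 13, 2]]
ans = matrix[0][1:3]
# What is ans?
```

matrix[0] = [7, 8, 14, 18]. matrix[0] has length 4. The slice matrix[0][1:3] selects indices [1, 2] (1->8, 2->14), giving [8, 14].

[8, 14]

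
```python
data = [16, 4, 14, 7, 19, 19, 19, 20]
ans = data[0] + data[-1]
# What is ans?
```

data has length 8. data[0] = 16.
data has length 8. Negative index -1 maps to positive index 8 + (-1) = 7. data[7] = 20.
Sum: 16 + 20 = 36.

36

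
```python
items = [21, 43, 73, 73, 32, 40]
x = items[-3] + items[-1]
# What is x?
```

items has length 6. Negative index -3 maps to positive index 6 + (-3) = 3. items[3] = 73.
items has length 6. Negative index -1 maps to positive index 6 + (-1) = 5. items[5] = 40.
Sum: 73 + 40 = 113.

113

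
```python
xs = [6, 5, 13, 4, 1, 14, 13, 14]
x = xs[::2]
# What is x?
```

xs has length 8. The slice xs[::2] selects indices [0, 2, 4, 6] (0->6, 2->13, 4->1, 6->13), giving [6, 13, 1, 13].

[6, 13, 1, 13]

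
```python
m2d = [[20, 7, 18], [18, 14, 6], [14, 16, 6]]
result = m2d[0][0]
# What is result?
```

m2d[0] = [20, 7, 18]. Taking column 0 of that row yields 20.

20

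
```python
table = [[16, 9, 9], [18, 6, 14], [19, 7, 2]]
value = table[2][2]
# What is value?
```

table[2] = [19, 7, 2]. Taking column 2 of that row yields 2.

2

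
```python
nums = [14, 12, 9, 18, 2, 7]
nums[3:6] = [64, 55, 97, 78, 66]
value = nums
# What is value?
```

nums starts as [14, 12, 9, 18, 2, 7] (length 6). The slice nums[3:6] covers indices [3, 4, 5] with values [18, 2, 7]. Replacing that slice with [64, 55, 97, 78, 66] (different length) produces [14, 12, 9, 64, 55, 97, 78, 66].

[14, 12, 9, 64, 55, 97, 78, 66]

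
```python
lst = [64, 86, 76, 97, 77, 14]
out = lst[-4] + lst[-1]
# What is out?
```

lst has length 6. Negative index -4 maps to positive index 6 + (-4) = 2. lst[2] = 76.
lst has length 6. Negative index -1 maps to positive index 6 + (-1) = 5. lst[5] = 14.
Sum: 76 + 14 = 90.

90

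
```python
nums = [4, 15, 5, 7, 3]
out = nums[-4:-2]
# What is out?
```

nums has length 5. The slice nums[-4:-2] selects indices [1, 2] (1->15, 2->5), giving [15, 5].

[15, 5]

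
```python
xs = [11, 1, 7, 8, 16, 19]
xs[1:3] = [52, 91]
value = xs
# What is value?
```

xs starts as [11, 1, 7, 8, 16, 19] (length 6). The slice xs[1:3] covers indices [1, 2] with values [1, 7]. Replacing that slice with [52, 91] (same length) produces [11, 52, 91, 8, 16, 19].

[11, 52, 91, 8, 16, 19]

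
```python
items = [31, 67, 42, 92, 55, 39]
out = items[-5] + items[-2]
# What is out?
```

items has length 6. Negative index -5 maps to positive index 6 + (-5) = 1. items[1] = 67.
items has length 6. Negative index -2 maps to positive index 6 + (-2) = 4. items[4] = 55.
Sum: 67 + 55 = 122.

122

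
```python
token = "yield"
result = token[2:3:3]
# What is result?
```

token has length 5. The slice token[2:3:3] selects indices [2] (2->'e'), giving 'e'.

'e'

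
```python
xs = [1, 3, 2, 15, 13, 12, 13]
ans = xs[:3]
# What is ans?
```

xs has length 7. The slice xs[:3] selects indices [0, 1, 2] (0->1, 1->3, 2->2), giving [1, 3, 2].

[1, 3, 2]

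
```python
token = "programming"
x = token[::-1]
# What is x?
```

token has length 11. The slice token[::-1] selects indices [10, 9, 8, 7, 6, 5, 4, 3, 2, 1, 0] (10->'g', 9->'n', 8->'i', 7->'m', 6->'m', 5->'a', 4->'r', 3->'g', 2->'o', 1->'r', 0->'p'), giving 'gnimmargorp'.

'gnimmargorp'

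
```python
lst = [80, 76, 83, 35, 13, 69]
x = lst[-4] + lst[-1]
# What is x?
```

lst has length 6. Negative index -4 maps to positive index 6 + (-4) = 2. lst[2] = 83.
lst has length 6. Negative index -1 maps to positive index 6 + (-1) = 5. lst[5] = 69.
Sum: 83 + 69 = 152.

152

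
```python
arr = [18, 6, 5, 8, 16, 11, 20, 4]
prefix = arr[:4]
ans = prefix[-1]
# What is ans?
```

arr has length 8. The slice arr[:4] selects indices [0, 1, 2, 3] (0->18, 1->6, 2->5, 3->8), giving [18, 6, 5, 8]. So prefix = [18, 6, 5, 8]. Then prefix[-1] = 8.

8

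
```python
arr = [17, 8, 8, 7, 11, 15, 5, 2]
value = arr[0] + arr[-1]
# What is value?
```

arr has length 8. arr[0] = 17.
arr has length 8. Negative index -1 maps to positive index 8 + (-1) = 7. arr[7] = 2.
Sum: 17 + 2 = 19.

19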